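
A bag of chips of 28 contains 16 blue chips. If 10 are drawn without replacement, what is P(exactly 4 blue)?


P(X=4) = C(16,4)*C(12,6) / C(28,10)
= 1820*924 / 13123110
= 1681680/13123110 = 56/437

56/437


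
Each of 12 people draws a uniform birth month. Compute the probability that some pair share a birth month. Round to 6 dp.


P(all different) = prod((12-i)/12 for i=0..11) = 0.000054
P(at least one match) = 1 - 0.000054 = 0.999946

0.999946


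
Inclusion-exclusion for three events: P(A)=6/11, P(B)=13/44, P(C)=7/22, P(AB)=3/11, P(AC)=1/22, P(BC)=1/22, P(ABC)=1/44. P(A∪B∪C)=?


P(A∪B∪C) = P(A)+P(B)+P(C) - P(AB)-P(AC)-P(BC) + P(ABC)
= 6/11+13/44+7/22 - 3/11-1/22-1/22 + 1/44
= 9/11

9/11


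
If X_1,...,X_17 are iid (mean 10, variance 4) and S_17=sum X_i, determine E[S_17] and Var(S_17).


E[S_n] = n*mu = 17*10 = 170
Var(S_n) = n*sigma^2 = 17*4 = 68

E[S_17]=170, Var(S_17)=68


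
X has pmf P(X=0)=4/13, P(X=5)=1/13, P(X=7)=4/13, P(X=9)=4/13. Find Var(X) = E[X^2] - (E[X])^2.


E[X] = 69/13, E[X^2] = 545/13
Var(X) = E[X^2] - (E[X])^2 = 545/13 - (69/13)^2 = 2324/169

2324/169


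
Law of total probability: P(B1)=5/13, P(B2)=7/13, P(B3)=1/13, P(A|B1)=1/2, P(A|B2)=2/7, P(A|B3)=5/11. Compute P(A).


P(A) = P(A|B1)P(B1) + P(A|B2)P(B2) + P(A|B3)P(B3)
= 1/2*5/13 + 2/7*7/13 + 5/11*1/13
= 5/26 + 2/13 + 5/143 = 109/286

109/286


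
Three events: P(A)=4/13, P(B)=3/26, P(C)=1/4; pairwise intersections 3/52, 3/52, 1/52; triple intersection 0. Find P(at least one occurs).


P(A∪B∪C) = P(A)+P(B)+P(C) - P(AB)-P(AC)-P(BC) + P(ABC)
= 4/13+3/26+1/4 - 3/52-3/52-1/52 + 0
= 7/13

7/13


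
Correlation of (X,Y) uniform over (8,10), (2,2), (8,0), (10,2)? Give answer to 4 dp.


Cov(X,Y) = 1.5000, Var(X) = 9.0000, Var(Y) = 14.7500
rho = Cov/(sqrt(VarX)*sqrt(VarY)) = 0.1302

0.1302


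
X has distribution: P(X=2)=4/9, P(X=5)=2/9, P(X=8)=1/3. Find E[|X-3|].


E[|X-3|] = sum(g(x)*P(x))
= 1*4/9 + 2*2/9 + 5*1/3
= 23/9

23/9


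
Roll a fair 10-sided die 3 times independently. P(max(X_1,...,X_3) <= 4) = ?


P(max <= 4) = P(all X_i <= 4) = (P(X_1 <= 4))^3
= (4/10)^3 = (2/5)^3 = 8/125

8/125


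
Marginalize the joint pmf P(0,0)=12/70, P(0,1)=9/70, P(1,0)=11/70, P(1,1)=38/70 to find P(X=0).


P(X=0) = P(0,0)+P(0,1) = 12/70 + 9/70 = 21/70 = 3/10

3/10


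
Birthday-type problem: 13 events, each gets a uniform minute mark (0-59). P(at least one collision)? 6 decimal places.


P(all different) = prod((60-i)/60 for i=0..12) = 0.246343
P(at least one match) = 1 - 0.246343 = 0.753657

0.753657


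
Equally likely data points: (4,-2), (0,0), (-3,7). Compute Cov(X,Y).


E[X]=1/3, E[Y]=5/3, E[XY]=-29/3
Cov(X,Y) = E[XY] - E[X]E[Y] = -29/3 - 1/3*5/3 = -92/9

-92/9


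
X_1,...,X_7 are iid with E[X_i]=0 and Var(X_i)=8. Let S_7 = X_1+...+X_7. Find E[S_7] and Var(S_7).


E[S_n] = n*mu = 7*0 = 0
Var(S_n) = n*sigma^2 = 7*8 = 56

E[S_7]=0, Var(S_7)=56


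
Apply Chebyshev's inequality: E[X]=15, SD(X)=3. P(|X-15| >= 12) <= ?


k = 12/3 = 4
Chebyshev: P(|X-mu| >= k*sigma) <= 1/k^2 = 1/4^2 = 1/16

1/16


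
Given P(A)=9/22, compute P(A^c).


P(A') = 1 - P(A) = 1 - 9/22 = 13/22

13/22


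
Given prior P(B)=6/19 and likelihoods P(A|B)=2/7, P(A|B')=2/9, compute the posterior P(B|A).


P(A) = P(A|B)P(B) + P(A|B')P(B') = 2/7*6/19 + 2/9*13/19 = 290/1197
P(B|A) = P(A|B)P(B)/P(A) = (12/133)/(290/1197) = 54/145

54/145


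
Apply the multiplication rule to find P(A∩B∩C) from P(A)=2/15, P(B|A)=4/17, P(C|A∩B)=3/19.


P(A∩B∩C) = P(A) * P(B|A) * P(C|A∩B)
= 2/15 * 4/17 * 3/19
= 8/255 * 3/19 = 8/1615

8/1615


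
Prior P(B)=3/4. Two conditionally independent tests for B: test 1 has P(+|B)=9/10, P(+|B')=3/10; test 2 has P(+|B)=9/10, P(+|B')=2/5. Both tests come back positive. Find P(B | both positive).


After test 1: P(+) = 9/10*3/4 + 3/10*1/4 = 3/4
P(B|+) = (27/40)/(3/4) = 9/10
After test 2 (use post1 as new prior): P(+) = 9/10*9/10 + 2/5*1/10 = 17/20
P(B|+,+) = (81/100)/(17/20) = 81/85

81/85


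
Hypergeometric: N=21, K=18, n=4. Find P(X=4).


P(X=4) = C(18,4)*C(3,0) / C(21,4)
= 3060*1 / 5985
= 3060/5985 = 68/133

68/133


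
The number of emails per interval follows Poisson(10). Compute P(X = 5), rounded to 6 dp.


P(X=5) = e^(-10) * 10^5 / 5!
≈ 0.00004539992976 * 100000 / 120
≈ 0.037833

0.037833


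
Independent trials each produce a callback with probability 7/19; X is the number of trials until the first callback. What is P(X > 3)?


P(X > 3) = P(first 3 trials all fail) = (1-p)^3 = (12/19)^3 = 1728/6859

1728/6859


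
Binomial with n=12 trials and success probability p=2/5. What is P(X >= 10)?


P(X>=10) = P(X=10) + P(X=11) + P(X=12)
= 608256/244140625 + 73728/244140625 + 4096/244140625
= 137216/48828125

137216/48828125


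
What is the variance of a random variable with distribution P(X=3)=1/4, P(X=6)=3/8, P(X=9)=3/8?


E[X] = 51/8, E[X^2] = 369/8
Var(X) = E[X^2] - (E[X])^2 = 369/8 - (51/8)^2 = 351/64

351/64


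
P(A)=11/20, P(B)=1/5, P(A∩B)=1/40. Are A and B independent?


P(A)*P(B) = 11/20*1/5 = 11/100
P(A∩B) = 1/40 != 11/100, so not independent

No, A and B are not independent


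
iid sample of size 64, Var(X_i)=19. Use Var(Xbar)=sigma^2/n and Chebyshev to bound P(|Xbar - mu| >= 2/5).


Var(Xbar) = Var(X)/n = 19/64
Chebyshev: P(|Xbar-mu| >= 2/5) <= Var(Xbar)/(2/5)^2 = (19/64)/(4/25) = 475/256
Bound exceeds 1, so trivial bound: 1

1


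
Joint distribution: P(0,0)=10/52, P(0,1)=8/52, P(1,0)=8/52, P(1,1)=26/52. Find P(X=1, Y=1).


Read from table: P(X=1, Y=1) = 26/52 = 1/2

1/2


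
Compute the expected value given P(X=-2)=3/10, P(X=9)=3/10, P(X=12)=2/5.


E[X] = sum(x * P(x))
= -2*3/10 + 9*3/10 + 12*2/5
= 69/10

69/10


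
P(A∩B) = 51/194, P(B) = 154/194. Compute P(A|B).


P(A|B) = P(A∩B)/P(B) = (51/194)/(154/194) = 51/154

51/154


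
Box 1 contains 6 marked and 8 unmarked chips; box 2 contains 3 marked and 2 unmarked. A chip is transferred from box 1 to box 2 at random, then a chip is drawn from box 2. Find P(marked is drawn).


P(transfer marked) = 6/14 = 3/7; P(transfer unmarked) = 4/7
If marked transferred: Urn II has 4 marked of 6, so P(marked|marked moved) = 2/3
If unmarked transferred: Urn II has 3 marked of 6, so P(marked|unmarked moved) = 1/2
By total probability: P(marked) = 3/7*2/3 + 4/7*1/2 = 4/7

4/7


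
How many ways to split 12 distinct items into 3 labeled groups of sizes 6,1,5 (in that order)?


12! = 479001600
Denominator: 6!=720 * 1!=1 * 5!=120
Coefficient = 479001600 / 86400 = 5544

5544


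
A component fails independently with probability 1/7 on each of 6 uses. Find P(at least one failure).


P(at least one) = 1 - P(none)
P(none) = (1 - 1/7)^6 = (6/7)^6 = 46656/117649
P(at least one) = 1 - 46656/117649 = 70993/117649

70993/117649


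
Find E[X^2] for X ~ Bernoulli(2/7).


For Bernoulli: X in {0,1}
E[X^2] = 0^2*(1-2/7) + 1^2*2/7 = 2/7

2/7


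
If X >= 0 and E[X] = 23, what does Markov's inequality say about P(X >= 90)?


Markov: P(X >= a) <= E[X]/a
P(X >= 90) <= 23/90

23/90


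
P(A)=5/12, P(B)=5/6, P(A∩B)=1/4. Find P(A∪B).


P(A∪B) = P(A) + P(B) - P(A∩B)
= 5/12 + 5/6 - 1/4 = 1

1


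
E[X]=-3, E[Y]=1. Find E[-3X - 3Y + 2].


E[-3X - 3Y + 2] = -3*E[X] - 3*E[Y] + 2
= (-3)*(-3) + (-3)*(1) + (2)
= 9 - 3 + 2 = 8

8


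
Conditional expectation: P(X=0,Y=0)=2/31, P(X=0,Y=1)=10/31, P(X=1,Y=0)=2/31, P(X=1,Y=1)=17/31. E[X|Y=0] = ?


P(Y=0) = 4/31
E[X|Y=0] = (0*2 + 1*2)/4 = 2/4 = 1/2

1/2


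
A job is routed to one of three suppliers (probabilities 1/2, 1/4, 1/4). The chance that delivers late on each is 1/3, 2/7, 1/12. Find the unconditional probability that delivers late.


P(A) = P(A|B1)P(B1) + P(A|B2)P(B2) + P(A|B3)P(B3)
= 1/3*1/2 + 2/7*1/4 + 1/12*1/4
= 1/6 + 1/14 + 1/48 = 29/112

29/112


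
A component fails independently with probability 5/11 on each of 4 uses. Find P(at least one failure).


P(at least one) = 1 - P(none)
P(none) = (1 - 5/11)^4 = (6/11)^4 = 1296/14641
P(at least one) = 1 - 1296/14641 = 13345/14641

13345/14641


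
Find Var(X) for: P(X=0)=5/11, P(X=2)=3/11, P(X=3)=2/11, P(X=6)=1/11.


E[X] = 18/11, E[X^2] = 6
Var(X) = E[X^2] - (E[X])^2 = 6 - (18/11)^2 = 402/121

402/121


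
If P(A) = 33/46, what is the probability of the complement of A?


P(A') = 1 - P(A) = 1 - 33/46 = 13/46

13/46


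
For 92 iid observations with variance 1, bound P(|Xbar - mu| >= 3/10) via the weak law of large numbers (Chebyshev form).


Var(Xbar) = Var(X)/n = 1/92
Chebyshev: P(|Xbar-mu| >= 3/10) <= Var(Xbar)/(3/10)^2 = (1/92)/(9/100) = 25/207

25/207


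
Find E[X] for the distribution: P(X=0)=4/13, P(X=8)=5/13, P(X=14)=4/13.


E[X] = sum(x * P(x))
= 0*4/13 + 8*5/13 + 14*4/13
= 96/13

96/13


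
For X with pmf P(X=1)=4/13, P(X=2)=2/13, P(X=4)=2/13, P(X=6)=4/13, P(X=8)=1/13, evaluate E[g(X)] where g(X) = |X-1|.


E[|X-1|] = sum(g(x)*P(x))
= 0*4/13 + 1*2/13 + 3*2/13 + 5*4/13 + 7*1/13
= 35/13

35/13


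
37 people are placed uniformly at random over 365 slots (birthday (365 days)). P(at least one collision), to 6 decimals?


P(all different) = prod((365-i)/365 for i=0..36) = 0.151266
P(at least one match) = 1 - 0.151266 = 0.848734

0.848734


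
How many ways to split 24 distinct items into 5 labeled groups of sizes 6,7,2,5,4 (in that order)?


24! = 620448401733239439360000
Denominator: 6!=720 * 7!=5040 * 2!=2 * 5!=120 * 4!=24
Coefficient = 620448401733239439360000 / 20901888000 = 29683844910720

29683844910720


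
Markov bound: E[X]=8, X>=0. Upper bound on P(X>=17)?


Markov: P(X >= a) <= E[X]/a
P(X >= 17) <= 8/17

8/17


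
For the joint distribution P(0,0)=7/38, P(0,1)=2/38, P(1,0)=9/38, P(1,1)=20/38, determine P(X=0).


P(X=0) = P(0,0)+P(0,1) = 7/38 + 2/38 = 9/38

9/38


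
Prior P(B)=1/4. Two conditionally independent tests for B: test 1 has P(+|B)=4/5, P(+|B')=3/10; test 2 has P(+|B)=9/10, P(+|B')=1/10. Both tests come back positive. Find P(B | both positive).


After test 1: P(+) = 4/5*1/4 + 3/10*3/4 = 17/40
P(B|+) = (1/5)/(17/40) = 8/17
After test 2 (use post1 as new prior): P(+) = 9/10*8/17 + 1/10*9/17 = 81/170
P(B|+,+) = (36/85)/(81/170) = 8/9

8/9


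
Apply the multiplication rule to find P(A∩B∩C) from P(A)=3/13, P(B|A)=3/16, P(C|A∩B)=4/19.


P(A∩B∩C) = P(A) * P(B|A) * P(C|A∩B)
= 3/13 * 3/16 * 4/19
= 9/208 * 4/19 = 9/988

9/988


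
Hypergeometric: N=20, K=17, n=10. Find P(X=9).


P(X=9) = C(17,9)*C(3,1) / C(20,10)
= 24310*3 / 184756
= 72930/184756 = 15/38

15/38


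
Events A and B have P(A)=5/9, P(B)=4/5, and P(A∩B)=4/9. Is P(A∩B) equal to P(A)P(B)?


P(A)*P(B) = 5/9*4/5 = 4/9
P(A∩B) = 4/9, which equals P(A)P(B), so independent

Yes, A and B are independent


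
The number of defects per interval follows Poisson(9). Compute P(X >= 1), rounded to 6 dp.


P(X>=1) = 1 - P(X<=0) = 1 - (e^(-9)*9^0/0!)
≈ 1 - 0.0001234098 = 0.9998765902
≈ 0.999877

0.999877


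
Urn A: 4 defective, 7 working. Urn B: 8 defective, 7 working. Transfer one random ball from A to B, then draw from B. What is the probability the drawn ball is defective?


P(transfer defective) = 4/11; P(transfer working) = 7/11
If defective transferred: Urn II has 9 defective of 16, so P(defective|defective moved) = 9/16
If working transferred: Urn II has 8 defective of 16, so P(defective|working moved) = 1/2
By total probability: P(defective) = 4/11*9/16 + 7/11*1/2 = 23/44

23/44


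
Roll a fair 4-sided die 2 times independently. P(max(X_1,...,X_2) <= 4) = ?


P(max <= 4) = P(all X_i <= 4) = (P(X_1 <= 4))^2
= (4/4)^2 = 1^2 = 1

1


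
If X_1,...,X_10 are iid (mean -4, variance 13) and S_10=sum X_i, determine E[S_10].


E[S_n] = n*E[X_1] = 10*-4 = -40

-40


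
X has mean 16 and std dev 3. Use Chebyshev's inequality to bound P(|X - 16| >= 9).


k = 9/3 = 3
Chebyshev: P(|X-mu| >= k*sigma) <= 1/k^2 = 1/3^2 = 1/9

1/9


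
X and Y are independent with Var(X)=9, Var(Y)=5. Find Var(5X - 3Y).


Independence => Cov(X,Y)=0
Var(5X - 3Y) = 5^2*Var(X) + (-3)^2*Var(Y)
= 25*9 + 9*5 = 270

270


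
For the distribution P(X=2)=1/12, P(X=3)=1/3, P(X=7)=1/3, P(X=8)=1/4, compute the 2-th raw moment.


E[X^2] = sum(x^2 * P(x))
= 4*1/12 + 9*1/3 + 49*1/3 + 64*1/4
= 107/3

107/3


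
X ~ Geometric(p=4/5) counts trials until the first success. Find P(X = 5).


P(X=5) = (1-p)^4 * p = (1/5)^4 * 4/5
= 1/625 * 4/5 = 4/3125

4/3125


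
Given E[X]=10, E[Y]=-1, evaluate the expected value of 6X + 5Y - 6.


E[6X + 5Y - 6] = 6*E[X] + 5*E[Y] - 6
= (6)*(10) + (5)*(-1) + (-6)
= 60 - 5 - 6 = 49

49


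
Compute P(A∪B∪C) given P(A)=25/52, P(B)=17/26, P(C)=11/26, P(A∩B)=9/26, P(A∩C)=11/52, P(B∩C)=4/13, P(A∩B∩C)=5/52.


P(A∪B∪C) = P(A)+P(B)+P(C) - P(AB)-P(AC)-P(BC) + P(ABC)
= 25/52+17/26+11/26 - 9/26-11/52-4/13 + 5/52
= 41/52

41/52


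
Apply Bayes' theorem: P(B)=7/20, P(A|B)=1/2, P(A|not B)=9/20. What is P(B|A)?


P(A) = P(A|B)P(B) + P(A|B')P(B') = 1/2*7/20 + 9/20*13/20 = 187/400
P(B|A) = P(A|B)P(B)/P(A) = (7/40)/(187/400) = 70/187

70/187


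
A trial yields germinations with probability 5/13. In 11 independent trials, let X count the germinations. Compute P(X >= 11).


P(X>=11) = P(X=11)
= 48828125/1792160394037
= 48828125/1792160394037

48828125/1792160394037


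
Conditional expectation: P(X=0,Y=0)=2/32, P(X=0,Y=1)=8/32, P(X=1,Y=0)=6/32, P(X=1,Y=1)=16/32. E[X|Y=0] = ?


P(Y=0) = 8/32
E[X|Y=0] = (0*2 + 1*6)/8 = 6/8 = 3/4

3/4


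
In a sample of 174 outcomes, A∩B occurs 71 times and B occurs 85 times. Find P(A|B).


P(A|B) = P(A∩B)/P(B) = (71/174)/(85/174) = 71/85

71/85


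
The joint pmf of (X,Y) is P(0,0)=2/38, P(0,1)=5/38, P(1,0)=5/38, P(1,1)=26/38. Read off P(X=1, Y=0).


Read from table: P(X=1, Y=0) = 5/38

5/38


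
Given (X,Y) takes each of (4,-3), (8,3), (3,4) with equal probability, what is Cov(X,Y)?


E[X]=5, E[Y]=4/3, E[XY]=8
Cov(X,Y) = E[XY] - E[X]E[Y] = 8 - 5*4/3 = 4/3

4/3


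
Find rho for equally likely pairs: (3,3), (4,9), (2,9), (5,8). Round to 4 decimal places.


Cov(X,Y) = 0.3750, Var(X) = 1.2500, Var(Y) = 6.1875
rho = Cov/(sqrt(VarX)*sqrt(VarY)) = 0.1348

0.1348


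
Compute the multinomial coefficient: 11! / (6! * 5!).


11! = 39916800
Denominator: 6!=720 * 5!=120
Coefficient = 39916800 / 86400 = 462

462


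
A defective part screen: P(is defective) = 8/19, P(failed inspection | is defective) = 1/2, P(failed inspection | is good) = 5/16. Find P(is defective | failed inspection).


P(A) = P(A|B)P(B) + P(A|B')P(B') = 1/2*8/19 + 5/16*11/19 = 119/304
P(B|A) = P(A|B)P(B)/P(A) = (4/19)/(119/304) = 64/119

64/119


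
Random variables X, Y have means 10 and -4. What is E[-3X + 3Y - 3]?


E[-3X + 3Y - 3] = -3*E[X] + 3*E[Y] - 3
= (-3)*(10) + (3)*(-4) + (-3)
= -30 - 12 - 3 = -45

-45


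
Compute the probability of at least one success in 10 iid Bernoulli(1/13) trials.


P(at least one) = 1 - P(none)
P(none) = (1 - 1/13)^10 = (12/13)^10 = 61917364224/137858491849
P(at least one) = 1 - 61917364224/137858491849 = 75941127625/137858491849

75941127625/137858491849


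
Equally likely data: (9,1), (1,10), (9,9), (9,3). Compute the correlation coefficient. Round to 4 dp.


Cov(X,Y) = -8.5000, Var(X) = 12.0000, Var(Y) = 14.6875
rho = Cov/(sqrt(VarX)*sqrt(VarY)) = -0.6403

-0.6403


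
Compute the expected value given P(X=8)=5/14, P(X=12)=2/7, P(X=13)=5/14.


E[X] = sum(x * P(x))
= 8*5/14 + 12*2/7 + 13*5/14
= 153/14

153/14


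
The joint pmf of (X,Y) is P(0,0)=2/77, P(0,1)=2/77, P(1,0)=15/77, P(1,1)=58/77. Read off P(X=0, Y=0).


Read from table: P(X=0, Y=0) = 2/77

2/77


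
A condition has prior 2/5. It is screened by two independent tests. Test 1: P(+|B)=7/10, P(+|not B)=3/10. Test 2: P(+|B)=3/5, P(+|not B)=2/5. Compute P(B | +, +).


After test 1: P(+) = 7/10*2/5 + 3/10*3/5 = 23/50
P(B|+) = (7/25)/(23/50) = 14/23
After test 2 (use post1 as new prior): P(+) = 3/5*14/23 + 2/5*9/23 = 12/23
P(B|+,+) = (42/115)/(12/23) = 7/10

7/10


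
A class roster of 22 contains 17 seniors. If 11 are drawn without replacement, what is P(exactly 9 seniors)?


P(X=9) = C(17,9)*C(5,2) / C(22,11)
= 24310*10 / 705432
= 243100/705432 = 275/798

275/798


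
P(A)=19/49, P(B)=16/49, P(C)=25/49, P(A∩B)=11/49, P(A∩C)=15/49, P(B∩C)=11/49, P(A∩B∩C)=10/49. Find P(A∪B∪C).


P(A∪B∪C) = P(A)+P(B)+P(C) - P(AB)-P(AC)-P(BC) + P(ABC)
= 19/49+16/49+25/49 - 11/49-15/49-11/49 + 10/49
= 33/49

33/49


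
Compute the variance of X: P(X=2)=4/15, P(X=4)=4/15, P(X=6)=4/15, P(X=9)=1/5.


E[X] = 5, E[X^2] = 467/15
Var(X) = E[X^2] - (E[X])^2 = 467/15 - (5)^2 = 92/15

92/15


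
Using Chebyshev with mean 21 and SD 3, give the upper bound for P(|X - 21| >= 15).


k = 15/3 = 5
Chebyshev: P(|X-mu| >= k*sigma) <= 1/k^2 = 1/5^2 = 1/25

1/25


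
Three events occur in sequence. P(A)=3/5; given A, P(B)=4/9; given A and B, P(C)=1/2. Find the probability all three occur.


P(A∩B∩C) = P(A) * P(B|A) * P(C|A∩B)
= 3/5 * 4/9 * 1/2
= 4/15 * 1/2 = 2/15

2/15


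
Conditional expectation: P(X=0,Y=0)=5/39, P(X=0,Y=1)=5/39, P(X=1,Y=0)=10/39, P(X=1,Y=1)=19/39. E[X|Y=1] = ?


P(Y=1) = 24/39
E[X|Y=1] = (0*5 + 1*19)/24 = 19/24

19/24


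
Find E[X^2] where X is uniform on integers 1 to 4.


E[X^2] = (1/4) * sum(x^2 for x=1..4)
= 30/4 = 15/2

15/2


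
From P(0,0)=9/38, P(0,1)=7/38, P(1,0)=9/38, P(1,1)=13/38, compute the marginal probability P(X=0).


P(X=0) = P(0,0)+P(0,1) = 9/38 + 7/38 = 16/38 = 8/19

8/19


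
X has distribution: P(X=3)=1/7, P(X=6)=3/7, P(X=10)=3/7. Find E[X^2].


E[X^2] = sum(g(x)*P(x))
= 9*1/7 + 36*3/7 + 100*3/7
= 417/7

417/7


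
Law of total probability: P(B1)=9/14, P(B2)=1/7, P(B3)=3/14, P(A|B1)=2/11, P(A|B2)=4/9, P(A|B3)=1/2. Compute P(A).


P(A) = P(A|B1)P(B1) + P(A|B2)P(B2) + P(A|B3)P(B3)
= 2/11*9/14 + 4/9*1/7 + 1/2*3/14
= 9/77 + 4/63 + 3/28 = 797/2772

797/2772


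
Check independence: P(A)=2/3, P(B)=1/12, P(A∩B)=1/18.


P(A)*P(B) = 2/3*1/12 = 1/18
P(A∩B) = 1/18, which equals P(A)P(B), so independent

Yes, A and B are independent


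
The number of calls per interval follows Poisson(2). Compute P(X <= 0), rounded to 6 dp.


P(X<=0) = e^(-2)*2^0/0!
≈ 0.1353352832
≈ 0.135335

0.135335


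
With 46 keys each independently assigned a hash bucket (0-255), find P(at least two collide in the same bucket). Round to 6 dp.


P(all different) = prod((256-i)/256 for i=0..45) = 0.013483
P(at least one match) = 1 - 0.013483 = 0.986517

0.986517


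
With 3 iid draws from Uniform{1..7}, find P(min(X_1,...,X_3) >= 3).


P(min >= 3) = P(all X_i >= 3) = (P(X_1 >= 3))^3
= (5/7)^3 = 125/343

125/343


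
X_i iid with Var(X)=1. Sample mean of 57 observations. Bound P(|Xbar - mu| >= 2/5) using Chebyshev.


Var(Xbar) = Var(X)/n = 1/57
Chebyshev: P(|Xbar-mu| >= 2/5) <= Var(Xbar)/(2/5)^2 = (1/57)/(4/25) = 25/228

25/228


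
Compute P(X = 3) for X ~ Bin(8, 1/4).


P(X=3) = C(8,3) * p^3 * (1-p)^5
= 56 * 1/64 * 243/1024
= 1701/8192

1701/8192


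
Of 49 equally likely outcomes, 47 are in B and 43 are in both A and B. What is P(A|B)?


P(A|B) = P(A∩B)/P(B) = (43/49)/(47/49) = 43/47

43/47


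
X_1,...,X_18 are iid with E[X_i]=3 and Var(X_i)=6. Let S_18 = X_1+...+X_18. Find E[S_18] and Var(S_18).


E[S_n] = n*mu = 18*3 = 54
Var(S_n) = n*sigma^2 = 18*6 = 108

E[S_18]=54, Var(S_18)=108


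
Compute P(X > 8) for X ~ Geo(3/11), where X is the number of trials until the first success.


P(X > 8) = P(first 8 trials all fail) = (1-p)^8 = (8/11)^8 = 16777216/214358881

16777216/214358881


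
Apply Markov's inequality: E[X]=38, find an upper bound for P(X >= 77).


Markov: P(X >= a) <= E[X]/a
P(X >= 77) <= 38/77

38/77


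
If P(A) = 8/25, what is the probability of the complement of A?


P(A') = 1 - P(A) = 1 - 8/25 = 17/25

17/25


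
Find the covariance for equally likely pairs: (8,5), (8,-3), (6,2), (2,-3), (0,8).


E[X]=24/5, E[Y]=9/5, E[XY]=22/5
Cov(X,Y) = E[XY] - E[X]E[Y] = 22/5 - 24/5*9/5 = -106/25

-106/25


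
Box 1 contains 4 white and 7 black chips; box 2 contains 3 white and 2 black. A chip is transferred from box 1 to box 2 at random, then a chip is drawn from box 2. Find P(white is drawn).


P(transfer white) = 4/11; P(transfer black) = 7/11
If white transferred: Urn II has 4 white of 6, so P(white|white moved) = 2/3
If black transferred: Urn II has 3 white of 6, so P(white|black moved) = 1/2
By total probability: P(white) = 4/11*2/3 + 7/11*1/2 = 37/66

37/66


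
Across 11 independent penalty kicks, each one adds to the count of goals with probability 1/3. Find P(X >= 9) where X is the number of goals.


P(X>=9) = P(X=9) + P(X=10) + P(X=11)
= 220/177147 + 22/177147 + 1/177147
= 1/729

1/729


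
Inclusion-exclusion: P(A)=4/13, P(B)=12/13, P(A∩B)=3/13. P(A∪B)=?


P(A∪B) = P(A) + P(B) - P(A∩B)
= 4/13 + 12/13 - 3/13 = 1

1


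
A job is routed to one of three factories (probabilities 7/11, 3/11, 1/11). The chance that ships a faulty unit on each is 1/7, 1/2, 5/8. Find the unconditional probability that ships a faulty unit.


P(A) = P(A|B1)P(B1) + P(A|B2)P(B2) + P(A|B3)P(B3)
= 1/7*7/11 + 1/2*3/11 + 5/8*1/11
= 1/11 + 3/22 + 5/88 = 25/88

25/88


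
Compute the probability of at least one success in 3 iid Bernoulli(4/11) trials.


P(at least one) = 1 - P(none)
P(none) = (1 - 4/11)^3 = (7/11)^3 = 343/1331
P(at least one) = 1 - 343/1331 = 988/1331

988/1331


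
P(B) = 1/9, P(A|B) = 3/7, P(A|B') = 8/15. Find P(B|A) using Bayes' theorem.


P(A) = P(A|B)P(B) + P(A|B')P(B') = 3/7*1/9 + 8/15*8/9 = 493/945
P(B|A) = P(A|B)P(B)/P(A) = (1/21)/(493/945) = 45/493

45/493


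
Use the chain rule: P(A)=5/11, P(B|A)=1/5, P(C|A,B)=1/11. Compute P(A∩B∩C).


P(A∩B∩C) = P(A) * P(B|A) * P(C|A∩B)
= 5/11 * 1/5 * 1/11
= 1/11 * 1/11 = 1/121

1/121


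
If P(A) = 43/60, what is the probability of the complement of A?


P(A') = 1 - P(A) = 1 - 43/60 = 17/60

17/60


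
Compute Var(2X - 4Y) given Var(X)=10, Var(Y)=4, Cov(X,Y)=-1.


Var(2X - 4Y) = 2^2*Var(X) + (-4)^2*Var(Y) + 2*2*(-4)*Cov(X,Y)
= 4*10 + 16*4 - 16*(-1)
= 40 + 64 + 16 = 120

120


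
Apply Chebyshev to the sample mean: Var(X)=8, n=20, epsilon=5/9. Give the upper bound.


Var(Xbar) = Var(X)/n = 8/20
Chebyshev: P(|Xbar-mu| >= 5/9) <= Var(Xbar)/(5/9)^2 = (2/5)/(25/81) = 162/125
Bound exceeds 1, so trivial bound: 1

1


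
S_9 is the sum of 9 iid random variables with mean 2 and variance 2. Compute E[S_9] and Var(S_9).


E[S_n] = n*mu = 9*2 = 18
Var(S_n) = n*sigma^2 = 9*2 = 18

E[S_9]=18, Var(S_9)=18


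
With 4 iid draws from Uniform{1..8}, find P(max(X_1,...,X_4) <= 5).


P(max <= 5) = P(all X_i <= 5) = (P(X_1 <= 5))^4
= (5/8)^4 = 625/4096

625/4096


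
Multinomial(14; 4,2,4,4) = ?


14! = 87178291200
Denominator: 4!=24 * 2!=2 * 4!=24 * 4!=24
Coefficient = 87178291200 / 27648 = 3153150

3153150


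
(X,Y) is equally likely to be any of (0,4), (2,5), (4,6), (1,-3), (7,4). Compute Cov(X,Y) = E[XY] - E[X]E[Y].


E[X]=14/5, E[Y]=16/5, E[XY]=59/5
Cov(X,Y) = E[XY] - E[X]E[Y] = 59/5 - 14/5*16/5 = 71/25

71/25


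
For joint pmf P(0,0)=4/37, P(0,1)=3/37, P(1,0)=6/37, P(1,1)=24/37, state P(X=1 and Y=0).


Read from table: P(X=1, Y=0) = 6/37

6/37


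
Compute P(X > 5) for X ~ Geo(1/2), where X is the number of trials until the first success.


P(X > 5) = P(first 5 trials all fail) = (1-p)^5 = (1/2)^5 = 1/32

1/32


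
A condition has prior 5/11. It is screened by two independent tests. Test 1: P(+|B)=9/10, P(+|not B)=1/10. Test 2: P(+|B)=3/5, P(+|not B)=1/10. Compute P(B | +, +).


After test 1: P(+) = 9/10*5/11 + 1/10*6/11 = 51/110
P(B|+) = (9/22)/(51/110) = 15/17
After test 2 (use post1 as new prior): P(+) = 3/5*15/17 + 1/10*2/17 = 46/85
P(B|+,+) = (9/17)/(46/85) = 45/46

45/46


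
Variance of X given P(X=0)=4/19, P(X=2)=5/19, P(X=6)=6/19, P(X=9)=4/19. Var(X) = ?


E[X] = 82/19, E[X^2] = 560/19
Var(X) = E[X^2] - (E[X])^2 = 560/19 - (82/19)^2 = 3916/361

3916/361


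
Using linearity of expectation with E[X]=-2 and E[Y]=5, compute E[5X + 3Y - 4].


E[5X + 3Y - 4] = 5*E[X] + 3*E[Y] - 4
= (5)*(-2) + (3)*(5) + (-4)
= -10 + 15 - 4 = 1

1


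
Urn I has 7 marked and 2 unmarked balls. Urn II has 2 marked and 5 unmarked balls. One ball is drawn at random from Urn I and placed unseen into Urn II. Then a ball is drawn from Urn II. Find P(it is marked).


P(transfer marked) = 7/9; P(transfer unmarked) = 2/9
If marked transferred: Urn II has 3 marked of 8, so P(marked|marked moved) = 3/8
If unmarked transferred: Urn II has 2 marked of 8, so P(marked|unmarked moved) = 1/4
By total probability: P(marked) = 7/9*3/8 + 2/9*1/4 = 25/72

25/72


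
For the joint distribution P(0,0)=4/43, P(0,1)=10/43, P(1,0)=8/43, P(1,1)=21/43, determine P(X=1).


P(X=1) = P(1,0)+P(1,1) = 8/43 + 21/43 = 29/43

29/43


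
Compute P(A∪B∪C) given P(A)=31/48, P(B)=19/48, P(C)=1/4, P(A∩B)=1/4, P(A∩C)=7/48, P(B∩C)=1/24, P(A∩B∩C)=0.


P(A∪B∪C) = P(A)+P(B)+P(C) - P(AB)-P(AC)-P(BC) + P(ABC)
= 31/48+19/48+1/4 - 1/4-7/48-1/24 + 0
= 41/48

41/48


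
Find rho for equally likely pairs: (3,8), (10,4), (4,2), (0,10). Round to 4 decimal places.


Cov(X,Y) = -7.5000, Var(X) = 13.1875, Var(Y) = 10.0000
rho = Cov/(sqrt(VarX)*sqrt(VarY)) = -0.6531

-0.6531


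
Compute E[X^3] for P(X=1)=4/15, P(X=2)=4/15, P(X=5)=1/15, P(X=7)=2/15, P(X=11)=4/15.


E[X^3] = sum(g(x)*P(x))
= 1*4/15 + 8*4/15 + 125*1/15 + 343*2/15 + 1331*4/15
= 2057/5

2057/5


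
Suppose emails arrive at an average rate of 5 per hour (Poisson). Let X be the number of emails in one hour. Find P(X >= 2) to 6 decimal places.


P(X>=2) = 1 - P(X<=1) = 1 - (e^(-5)*5^0/0! + e^(-5)*5^1/1!)
≈ 1 - (0.0067379470 + 0.0336897350)
= 1 - 0.0404276820 = 0.9595723180
≈ 0.959572

0.959572


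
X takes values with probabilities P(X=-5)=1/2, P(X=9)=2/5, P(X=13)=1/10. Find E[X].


E[X] = sum(x * P(x))
= -5*1/2 + 9*2/5 + 13*1/10
= 12/5

12/5


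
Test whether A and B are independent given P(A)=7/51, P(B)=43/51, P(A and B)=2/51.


P(A)*P(B) = 7/51*43/51 = 301/2601
P(A∩B) = 2/51 != 301/2601, so not independent

No, A and B are not independent


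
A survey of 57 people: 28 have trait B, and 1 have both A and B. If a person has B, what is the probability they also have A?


P(A|B) = P(A∩B)/P(B) = (1/57)/(28/57) = 1/28

1/28


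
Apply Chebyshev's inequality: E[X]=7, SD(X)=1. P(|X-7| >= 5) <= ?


k = 5/1 = 5
Chebyshev: P(|X-mu| >= k*sigma) <= 1/k^2 = 1/5^2 = 1/25

1/25


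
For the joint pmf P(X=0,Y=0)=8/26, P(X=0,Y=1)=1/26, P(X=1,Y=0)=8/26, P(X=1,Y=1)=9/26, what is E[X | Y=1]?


P(Y=1) = 10/26
E[X|Y=1] = (0*1 + 1*9)/10 = 9/10

9/10


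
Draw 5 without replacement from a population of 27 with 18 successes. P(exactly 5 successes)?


P(X=5) = C(18,5)*C(9,0) / C(27,5)
= 8568*1 / 80730
= 8568/80730 = 476/4485

476/4485


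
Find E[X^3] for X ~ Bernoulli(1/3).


For Bernoulli: X in {0,1}
E[X^3] = 0^3*(1-1/3) + 1^3*1/3 = 1/3

1/3


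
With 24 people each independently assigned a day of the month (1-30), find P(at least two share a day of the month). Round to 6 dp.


P(all different) = prod((30-i)/30 for i=0..23) = 0.000001
P(at least one match) = 1 - 0.000001 = 0.999999

0.999999


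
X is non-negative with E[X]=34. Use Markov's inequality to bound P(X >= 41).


Markov: P(X >= a) <= E[X]/a
P(X >= 41) <= 34/41

34/41


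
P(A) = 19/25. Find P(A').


P(A') = 1 - P(A) = 1 - 19/25 = 6/25

6/25


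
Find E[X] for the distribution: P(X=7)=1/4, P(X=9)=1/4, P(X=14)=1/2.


E[X] = sum(x * P(x))
= 7*1/4 + 9*1/4 + 14*1/2
= 11

11


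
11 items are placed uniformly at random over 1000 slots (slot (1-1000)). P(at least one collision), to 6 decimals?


P(all different) = prod((1000-i)/1000 for i=0..10) = 0.946302
P(at least one match) = 1 - 0.946302 = 0.053698

0.053698


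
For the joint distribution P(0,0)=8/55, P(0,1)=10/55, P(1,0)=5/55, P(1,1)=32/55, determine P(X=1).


P(X=1) = P(1,0)+P(1,1) = 5/55 + 32/55 = 37/55

37/55


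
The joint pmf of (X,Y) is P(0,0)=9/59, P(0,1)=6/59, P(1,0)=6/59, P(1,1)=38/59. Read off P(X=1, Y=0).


Read from table: P(X=1, Y=0) = 6/59

6/59


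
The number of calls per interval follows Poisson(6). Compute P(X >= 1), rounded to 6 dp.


P(X>=1) = 1 - P(X<=0) = 1 - (e^(-6)*6^0/0!)
≈ 1 - 0.0024787522 = 0.9975212478
≈ 0.997521

0.997521


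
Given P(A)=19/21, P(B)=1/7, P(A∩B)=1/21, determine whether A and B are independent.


P(A)*P(B) = 19/21*1/7 = 19/147
P(A∩B) = 1/21 != 19/147, so not independent

No, A and B are not independent


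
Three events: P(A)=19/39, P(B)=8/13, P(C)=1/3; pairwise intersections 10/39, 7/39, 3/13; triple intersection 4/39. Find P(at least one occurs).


P(A∪B∪C) = P(A)+P(B)+P(C) - P(AB)-P(AC)-P(BC) + P(ABC)
= 19/39+8/13+1/3 - 10/39-7/39-3/13 + 4/39
= 34/39

34/39


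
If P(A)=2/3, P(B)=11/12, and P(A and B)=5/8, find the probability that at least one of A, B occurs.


P(A∪B) = P(A) + P(B) - P(A∩B)
= 2/3 + 11/12 - 5/8 = 23/24

23/24


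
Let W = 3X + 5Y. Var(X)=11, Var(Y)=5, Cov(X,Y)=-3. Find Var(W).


Var(3X + 5Y) = 3^2*Var(X) + 5^2*Var(Y) + 2*3*5*Cov(X,Y)
= 9*11 + 25*5 + 30*(-3)
= 99 + 125 - 90 = 134

134


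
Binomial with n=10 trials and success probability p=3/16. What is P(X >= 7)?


P(X>=7) = P(X=7) + P(X=8) + P(X=9) + P(X=10)
= 72072585/137438953472 + 49896405/1099511627776 + 1279395/549755813888 + 59049/1099511627776
= 157273731/274877906944

157273731/274877906944


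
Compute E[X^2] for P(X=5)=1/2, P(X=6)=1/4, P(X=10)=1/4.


E[X^2] = sum(g(x)*P(x))
= 25*1/2 + 36*1/4 + 100*1/4
= 93/2

93/2


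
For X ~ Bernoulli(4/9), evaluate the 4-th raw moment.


For Bernoulli: X in {0,1}
E[X^4] = 0^4*(1-4/9) + 1^4*4/9 = 4/9

4/9


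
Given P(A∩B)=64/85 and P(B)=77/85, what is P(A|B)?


P(A|B) = P(A∩B)/P(B) = (128/170)/(154/170) = 128/154 = 64/77

64/77


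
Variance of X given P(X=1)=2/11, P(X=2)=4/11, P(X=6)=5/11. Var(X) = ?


E[X] = 40/11, E[X^2] = 18
Var(X) = E[X^2] - (E[X])^2 = 18 - (40/11)^2 = 578/121

578/121


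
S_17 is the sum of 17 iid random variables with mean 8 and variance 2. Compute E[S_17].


E[S_n] = n*E[X_1] = 17*8 = 136

136


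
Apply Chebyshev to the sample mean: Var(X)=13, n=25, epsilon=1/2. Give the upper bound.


Var(Xbar) = Var(X)/n = 13/25
Chebyshev: P(|Xbar-mu| >= 1/2) <= Var(Xbar)/(1/2)^2 = (13/25)/(1/4) = 52/25
Bound exceeds 1, so trivial bound: 1

1


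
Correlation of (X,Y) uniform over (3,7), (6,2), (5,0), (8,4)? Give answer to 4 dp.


Cov(X,Y) = -1.6250, Var(X) = 3.2500, Var(Y) = 6.6875
rho = Cov/(sqrt(VarX)*sqrt(VarY)) = -0.3486

-0.3486


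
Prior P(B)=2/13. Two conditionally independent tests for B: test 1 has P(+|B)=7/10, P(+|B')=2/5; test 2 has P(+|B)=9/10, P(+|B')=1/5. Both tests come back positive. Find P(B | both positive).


After test 1: P(+) = 7/10*2/13 + 2/5*11/13 = 29/65
P(B|+) = (7/65)/(29/65) = 7/29
After test 2 (use post1 as new prior): P(+) = 9/10*7/29 + 1/5*22/29 = 107/290
P(B|+,+) = (63/290)/(107/290) = 63/107

63/107


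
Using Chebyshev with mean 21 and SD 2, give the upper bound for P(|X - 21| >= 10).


k = 10/2 = 5
Chebyshev: P(|X-mu| >= k*sigma) <= 1/k^2 = 1/5^2 = 1/25

1/25


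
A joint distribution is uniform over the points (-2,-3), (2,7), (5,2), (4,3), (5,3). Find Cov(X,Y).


E[X]=14/5, E[Y]=12/5, E[XY]=57/5
Cov(X,Y) = E[XY] - E[X]E[Y] = 57/5 - 14/5*12/5 = 117/25

117/25


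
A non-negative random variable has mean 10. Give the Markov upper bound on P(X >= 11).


Markov: P(X >= a) <= E[X]/a
P(X >= 11) <= 10/11

10/11


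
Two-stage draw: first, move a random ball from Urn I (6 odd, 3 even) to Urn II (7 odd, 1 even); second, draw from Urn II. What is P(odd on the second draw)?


P(transfer odd) = 6/9 = 2/3; P(transfer even) = 1/3
If odd transferred: Urn II has 8 odd of 9, so P(odd|odd moved) = 8/9
If even transferred: Urn II has 7 odd of 9, so P(odd|even moved) = 7/9
By total probability: P(odd) = 2/3*8/9 + 1/3*7/9 = 23/27

23/27


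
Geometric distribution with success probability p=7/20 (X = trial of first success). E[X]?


For geometric (trials until first success), E[X] = 1/p = 1/(7/20) = 20/7

20/7


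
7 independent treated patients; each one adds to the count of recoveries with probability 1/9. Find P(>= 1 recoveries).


P(at least one) = 1 - P(none)
P(none) = (1 - 1/9)^7 = (8/9)^7 = 2097152/4782969
P(at least one) = 1 - 2097152/4782969 = 2685817/4782969

2685817/4782969


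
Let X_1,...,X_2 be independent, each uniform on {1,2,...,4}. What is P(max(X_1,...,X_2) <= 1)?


P(max <= 1) = P(all X_i <= 1) = (P(X_1 <= 1))^2
= (1/4)^2 = 1/16

1/16


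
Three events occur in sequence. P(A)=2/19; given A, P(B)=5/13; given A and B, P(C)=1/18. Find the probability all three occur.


P(A∩B∩C) = P(A) * P(B|A) * P(C|A∩B)
= 2/19 * 5/13 * 1/18
= 10/247 * 1/18 = 5/2223

5/2223


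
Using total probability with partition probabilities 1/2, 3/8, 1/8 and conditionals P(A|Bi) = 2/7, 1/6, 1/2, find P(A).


P(A) = P(A|B1)P(B1) + P(A|B2)P(B2) + P(A|B3)P(B3)
= 2/7*1/2 + 1/6*3/8 + 1/2*1/8
= 1/7 + 1/16 + 1/16 = 15/56

15/56


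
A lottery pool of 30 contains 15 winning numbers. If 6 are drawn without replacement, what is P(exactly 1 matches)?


P(X=1) = C(15,1)*C(15,5) / C(30,6)
= 15*3003 / 593775
= 45045/593775 = 11/145

11/145


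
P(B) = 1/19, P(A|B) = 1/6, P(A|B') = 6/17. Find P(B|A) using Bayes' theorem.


P(A) = P(A|B)P(B) + P(A|B')P(B') = 1/6*1/19 + 6/17*18/19 = 35/102
P(B|A) = P(A|B)P(B)/P(A) = (1/114)/(35/102) = 17/665

17/665


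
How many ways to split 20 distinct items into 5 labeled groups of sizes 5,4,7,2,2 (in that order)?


20! = 2432902008176640000
Denominator: 5!=120 * 4!=24 * 7!=5040 * 2!=2 * 2!=2
Coefficient = 2432902008176640000 / 58060800 = 41902660800

41902660800


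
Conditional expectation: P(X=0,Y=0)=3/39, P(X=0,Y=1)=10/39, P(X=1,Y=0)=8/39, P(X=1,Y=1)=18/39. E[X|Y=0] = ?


P(Y=0) = 11/39
E[X|Y=0] = (0*3 + 1*8)/11 = 8/11

8/11


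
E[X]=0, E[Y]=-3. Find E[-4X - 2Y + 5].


E[-4X - 2Y + 5] = -4*E[X] - 2*E[Y] + 5
= (-4)*(0) + (-2)*(-3) + (5)
= 0 + 6 + 5 = 11

11


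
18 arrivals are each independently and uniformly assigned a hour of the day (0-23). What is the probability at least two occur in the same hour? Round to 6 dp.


P(all different) = prod((24-i)/24 for i=0..17) = 0.000123
P(at least one match) = 1 - 0.000123 = 0.999877

0.999877


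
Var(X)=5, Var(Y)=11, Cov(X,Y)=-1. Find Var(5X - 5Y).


Var(5X - 5Y) = 5^2*Var(X) + (-5)^2*Var(Y) + 2*5*(-5)*Cov(X,Y)
= 25*5 + 25*11 - 50*(-1)
= 125 + 275 + 50 = 450

450


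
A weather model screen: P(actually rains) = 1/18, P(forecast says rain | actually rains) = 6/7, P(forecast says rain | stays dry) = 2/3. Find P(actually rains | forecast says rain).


P(A) = P(A|B)P(B) + P(A|B')P(B') = 6/7*1/18 + 2/3*17/18 = 128/189
P(B|A) = P(A|B)P(B)/P(A) = (1/21)/(128/189) = 9/128

9/128


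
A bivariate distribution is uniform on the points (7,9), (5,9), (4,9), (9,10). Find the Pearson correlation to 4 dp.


Cov(X,Y) = 0.6875, Var(X) = 3.6875, Var(Y) = 0.1875
rho = Cov/(sqrt(VarX)*sqrt(VarY)) = 0.8268

0.8268


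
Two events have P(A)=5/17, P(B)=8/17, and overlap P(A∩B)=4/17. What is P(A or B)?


P(A∪B) = P(A) + P(B) - P(A∩B)
= 5/17 + 8/17 - 4/17 = 9/17

9/17


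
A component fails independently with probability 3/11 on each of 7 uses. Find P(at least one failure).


P(at least one) = 1 - P(none)
P(none) = (1 - 3/11)^7 = (8/11)^7 = 2097152/19487171
P(at least one) = 1 - 2097152/19487171 = 17390019/19487171

17390019/19487171


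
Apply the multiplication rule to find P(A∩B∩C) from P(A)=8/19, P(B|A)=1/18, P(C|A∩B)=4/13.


P(A∩B∩C) = P(A) * P(B|A) * P(C|A∩B)
= 8/19 * 1/18 * 4/13
= 4/171 * 4/13 = 16/2223

16/2223


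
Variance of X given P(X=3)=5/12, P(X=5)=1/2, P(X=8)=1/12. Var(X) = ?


E[X] = 53/12, E[X^2] = 259/12
Var(X) = E[X^2] - (E[X])^2 = 259/12 - (53/12)^2 = 299/144

299/144


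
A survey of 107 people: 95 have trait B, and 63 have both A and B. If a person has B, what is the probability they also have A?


P(A|B) = P(A∩B)/P(B) = (63/107)/(95/107) = 63/95

63/95


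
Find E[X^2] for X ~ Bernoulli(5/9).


For Bernoulli: X in {0,1}
E[X^2] = 0^2*(1-5/9) + 1^2*5/9 = 5/9

5/9


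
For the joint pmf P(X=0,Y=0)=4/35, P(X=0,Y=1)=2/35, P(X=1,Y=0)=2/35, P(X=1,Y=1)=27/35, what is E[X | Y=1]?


P(Y=1) = 29/35
E[X|Y=1] = (0*2 + 1*27)/29 = 27/29

27/29


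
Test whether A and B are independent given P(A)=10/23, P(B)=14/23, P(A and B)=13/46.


P(A)*P(B) = 10/23*14/23 = 140/529
P(A∩B) = 13/46 != 140/529, so not independent

No, A and B are not independent


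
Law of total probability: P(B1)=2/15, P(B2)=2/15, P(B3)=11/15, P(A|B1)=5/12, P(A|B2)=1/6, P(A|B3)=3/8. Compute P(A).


P(A) = P(A|B1)P(B1) + P(A|B2)P(B2) + P(A|B3)P(B3)
= 5/12*2/15 + 1/6*2/15 + 3/8*11/15
= 1/18 + 1/45 + 11/40 = 127/360

127/360


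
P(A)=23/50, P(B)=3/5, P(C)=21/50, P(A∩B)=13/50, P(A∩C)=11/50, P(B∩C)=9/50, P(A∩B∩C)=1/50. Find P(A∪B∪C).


P(A∪B∪C) = P(A)+P(B)+P(C) - P(AB)-P(AC)-P(BC) + P(ABC)
= 23/50+3/5+21/50 - 13/50-11/50-9/50 + 1/50
= 21/25

21/25


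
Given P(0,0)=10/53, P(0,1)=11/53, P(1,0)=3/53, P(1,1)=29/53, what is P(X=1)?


P(X=1) = P(1,0)+P(1,1) = 3/53 + 29/53 = 32/53

32/53


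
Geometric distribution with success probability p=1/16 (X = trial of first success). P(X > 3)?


P(X > 3) = P(first 3 trials all fail) = (1-p)^3 = (15/16)^3 = 3375/4096

3375/4096


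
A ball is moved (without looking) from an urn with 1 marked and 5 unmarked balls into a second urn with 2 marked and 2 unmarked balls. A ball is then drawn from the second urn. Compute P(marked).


P(transfer marked) = 1/6; P(transfer unmarked) = 5/6
If marked transferred: Urn II has 3 marked of 5, so P(marked|marked moved) = 3/5
If unmarked transferred: Urn II has 2 marked of 5, so P(marked|unmarked moved) = 2/5
By total probability: P(marked) = 1/6*3/5 + 5/6*2/5 = 13/30

13/30


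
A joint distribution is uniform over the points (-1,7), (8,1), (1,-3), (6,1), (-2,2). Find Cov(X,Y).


E[X]=12/5, E[Y]=8/5, E[XY]=0
Cov(X,Y) = E[XY] - E[X]E[Y] = 0 - 12/5*8/5 = -96/25

-96/25


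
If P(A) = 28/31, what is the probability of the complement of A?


P(A') = 1 - P(A) = 1 - 28/31 = 3/31

3/31


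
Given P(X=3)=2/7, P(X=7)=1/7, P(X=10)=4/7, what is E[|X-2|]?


E[|X-2|] = sum(g(x)*P(x))
= 1*2/7 + 5*1/7 + 8*4/7
= 39/7

39/7


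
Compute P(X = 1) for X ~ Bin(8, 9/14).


P(X=1) = C(8,1) * p^1 * (1-p)^7
= 8 * 9/14 * 78125/105413504
= 703125/184473632

703125/184473632


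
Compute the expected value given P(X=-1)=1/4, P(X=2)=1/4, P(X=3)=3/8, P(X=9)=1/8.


E[X] = sum(x * P(x))
= -1*1/4 + 2*1/4 + 3*3/8 + 9*1/8
= 5/2

5/2


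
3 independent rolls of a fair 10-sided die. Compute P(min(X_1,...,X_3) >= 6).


P(min >= 6) = P(all X_i >= 6) = (P(X_1 >= 6))^3
= (5/10)^3 = (1/2)^3 = 1/8

1/8


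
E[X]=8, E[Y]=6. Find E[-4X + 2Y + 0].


E[-4X + 2Y + 0] = -4*E[X] + 2*E[Y] + 0
= (-4)*(8) + (2)*(6) + (0)
= -32 + 12 + 0 = -20

-20


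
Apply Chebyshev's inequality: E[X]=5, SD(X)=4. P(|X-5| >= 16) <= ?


k = 16/4 = 4
Chebyshev: P(|X-mu| >= k*sigma) <= 1/k^2 = 1/4^2 = 1/16

1/16


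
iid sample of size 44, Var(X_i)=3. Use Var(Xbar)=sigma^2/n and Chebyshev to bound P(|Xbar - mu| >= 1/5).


Var(Xbar) = Var(X)/n = 3/44
Chebyshev: P(|Xbar-mu| >= 1/5) <= Var(Xbar)/(1/5)^2 = (3/44)/(1/25) = 75/44
Bound exceeds 1, so trivial bound: 1

1
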